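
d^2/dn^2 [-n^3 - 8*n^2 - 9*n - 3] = -6*n - 16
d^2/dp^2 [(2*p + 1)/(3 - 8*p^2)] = 16*(-32*p^2*(2*p + 1) + (6*p + 1)*(8*p^2 - 3))/(8*p^2 - 3)^3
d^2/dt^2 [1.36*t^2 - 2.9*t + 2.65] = 2.72000000000000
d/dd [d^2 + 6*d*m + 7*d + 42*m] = 2*d + 6*m + 7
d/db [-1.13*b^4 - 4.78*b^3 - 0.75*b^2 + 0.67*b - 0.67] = -4.52*b^3 - 14.34*b^2 - 1.5*b + 0.67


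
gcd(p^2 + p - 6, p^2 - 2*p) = p - 2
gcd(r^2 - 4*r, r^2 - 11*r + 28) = r - 4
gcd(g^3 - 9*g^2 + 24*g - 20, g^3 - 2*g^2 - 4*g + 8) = g^2 - 4*g + 4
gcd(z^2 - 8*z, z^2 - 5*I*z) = z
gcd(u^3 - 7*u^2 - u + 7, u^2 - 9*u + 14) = u - 7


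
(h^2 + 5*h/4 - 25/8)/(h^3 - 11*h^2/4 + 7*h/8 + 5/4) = (2*h + 5)/(2*h^2 - 3*h - 2)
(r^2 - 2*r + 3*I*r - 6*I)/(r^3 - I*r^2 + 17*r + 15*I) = (r - 2)/(r^2 - 4*I*r + 5)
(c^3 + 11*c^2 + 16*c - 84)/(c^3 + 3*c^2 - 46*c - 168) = (c^2 + 5*c - 14)/(c^2 - 3*c - 28)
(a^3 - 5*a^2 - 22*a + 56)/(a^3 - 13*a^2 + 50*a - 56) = (a + 4)/(a - 4)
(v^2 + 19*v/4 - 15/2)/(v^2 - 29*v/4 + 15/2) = (v + 6)/(v - 6)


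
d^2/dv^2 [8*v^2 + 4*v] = 16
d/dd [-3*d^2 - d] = -6*d - 1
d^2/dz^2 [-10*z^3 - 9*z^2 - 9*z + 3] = -60*z - 18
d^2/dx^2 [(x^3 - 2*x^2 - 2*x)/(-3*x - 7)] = 2*(-9*x^3 - 63*x^2 - 147*x + 56)/(27*x^3 + 189*x^2 + 441*x + 343)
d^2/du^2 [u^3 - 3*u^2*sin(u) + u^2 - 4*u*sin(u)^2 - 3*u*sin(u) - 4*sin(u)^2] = 3*u^2*sin(u) + 3*u*sin(u) - 12*u*cos(u) - 8*u*cos(2*u) + 6*u - 6*sqrt(2)*sin(u + pi/4) - 8*sqrt(2)*sin(2*u + pi/4) + 2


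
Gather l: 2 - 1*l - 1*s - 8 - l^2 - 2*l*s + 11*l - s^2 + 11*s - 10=-l^2 + l*(10 - 2*s) - s^2 + 10*s - 16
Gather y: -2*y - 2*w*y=y*(-2*w - 2)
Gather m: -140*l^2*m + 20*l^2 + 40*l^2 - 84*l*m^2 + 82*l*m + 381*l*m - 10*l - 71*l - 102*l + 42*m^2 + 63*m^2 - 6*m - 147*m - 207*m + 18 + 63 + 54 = 60*l^2 - 183*l + m^2*(105 - 84*l) + m*(-140*l^2 + 463*l - 360) + 135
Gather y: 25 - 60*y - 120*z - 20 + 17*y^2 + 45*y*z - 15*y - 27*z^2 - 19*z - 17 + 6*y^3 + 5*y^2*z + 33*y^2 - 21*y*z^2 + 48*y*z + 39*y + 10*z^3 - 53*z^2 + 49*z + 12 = 6*y^3 + y^2*(5*z + 50) + y*(-21*z^2 + 93*z - 36) + 10*z^3 - 80*z^2 - 90*z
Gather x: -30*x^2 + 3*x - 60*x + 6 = -30*x^2 - 57*x + 6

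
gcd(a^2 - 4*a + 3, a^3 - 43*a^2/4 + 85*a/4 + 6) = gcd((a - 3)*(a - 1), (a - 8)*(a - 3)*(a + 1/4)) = a - 3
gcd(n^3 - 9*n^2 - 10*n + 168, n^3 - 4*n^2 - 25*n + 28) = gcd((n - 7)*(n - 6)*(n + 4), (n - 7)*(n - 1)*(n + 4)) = n^2 - 3*n - 28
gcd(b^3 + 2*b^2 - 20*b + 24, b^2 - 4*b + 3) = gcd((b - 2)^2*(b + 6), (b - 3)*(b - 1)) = 1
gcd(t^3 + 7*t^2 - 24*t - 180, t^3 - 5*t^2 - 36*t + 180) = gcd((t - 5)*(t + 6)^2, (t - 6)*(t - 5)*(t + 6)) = t^2 + t - 30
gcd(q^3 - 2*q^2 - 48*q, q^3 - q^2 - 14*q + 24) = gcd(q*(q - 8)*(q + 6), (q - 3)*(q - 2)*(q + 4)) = 1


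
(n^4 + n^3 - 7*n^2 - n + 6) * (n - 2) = n^5 - n^4 - 9*n^3 + 13*n^2 + 8*n - 12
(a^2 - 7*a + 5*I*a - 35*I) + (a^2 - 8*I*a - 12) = 2*a^2 - 7*a - 3*I*a - 12 - 35*I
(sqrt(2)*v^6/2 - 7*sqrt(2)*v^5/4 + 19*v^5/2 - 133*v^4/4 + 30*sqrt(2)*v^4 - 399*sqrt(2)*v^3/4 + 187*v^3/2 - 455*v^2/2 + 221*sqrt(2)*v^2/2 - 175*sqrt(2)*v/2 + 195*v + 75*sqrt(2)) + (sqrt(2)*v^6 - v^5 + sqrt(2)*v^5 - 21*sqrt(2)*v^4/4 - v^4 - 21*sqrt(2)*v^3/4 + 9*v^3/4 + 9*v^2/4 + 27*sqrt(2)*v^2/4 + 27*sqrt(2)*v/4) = 3*sqrt(2)*v^6/2 - 3*sqrt(2)*v^5/4 + 17*v^5/2 - 137*v^4/4 + 99*sqrt(2)*v^4/4 - 105*sqrt(2)*v^3 + 383*v^3/4 - 901*v^2/4 + 469*sqrt(2)*v^2/4 - 323*sqrt(2)*v/4 + 195*v + 75*sqrt(2)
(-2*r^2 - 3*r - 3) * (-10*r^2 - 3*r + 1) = 20*r^4 + 36*r^3 + 37*r^2 + 6*r - 3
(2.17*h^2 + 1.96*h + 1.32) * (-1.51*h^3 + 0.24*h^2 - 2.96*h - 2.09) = -3.2767*h^5 - 2.4388*h^4 - 7.946*h^3 - 10.0201*h^2 - 8.0036*h - 2.7588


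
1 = 1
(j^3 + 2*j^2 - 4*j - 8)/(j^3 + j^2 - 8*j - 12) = (j - 2)/(j - 3)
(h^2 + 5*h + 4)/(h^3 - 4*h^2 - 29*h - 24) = (h + 4)/(h^2 - 5*h - 24)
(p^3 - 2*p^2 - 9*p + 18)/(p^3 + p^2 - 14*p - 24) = (p^2 - 5*p + 6)/(p^2 - 2*p - 8)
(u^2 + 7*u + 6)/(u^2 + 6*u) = (u + 1)/u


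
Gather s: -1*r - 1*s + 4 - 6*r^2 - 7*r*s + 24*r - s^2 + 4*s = -6*r^2 + 23*r - s^2 + s*(3 - 7*r) + 4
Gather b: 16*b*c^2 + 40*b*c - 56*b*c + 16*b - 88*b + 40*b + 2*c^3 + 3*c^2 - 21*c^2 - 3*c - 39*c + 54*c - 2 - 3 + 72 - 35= b*(16*c^2 - 16*c - 32) + 2*c^3 - 18*c^2 + 12*c + 32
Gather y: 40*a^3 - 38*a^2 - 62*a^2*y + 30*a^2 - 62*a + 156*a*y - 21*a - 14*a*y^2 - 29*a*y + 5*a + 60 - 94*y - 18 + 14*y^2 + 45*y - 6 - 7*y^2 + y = 40*a^3 - 8*a^2 - 78*a + y^2*(7 - 14*a) + y*(-62*a^2 + 127*a - 48) + 36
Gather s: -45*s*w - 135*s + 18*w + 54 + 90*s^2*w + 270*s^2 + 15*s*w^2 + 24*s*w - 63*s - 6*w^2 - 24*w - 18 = s^2*(90*w + 270) + s*(15*w^2 - 21*w - 198) - 6*w^2 - 6*w + 36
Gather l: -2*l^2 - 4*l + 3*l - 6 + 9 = -2*l^2 - l + 3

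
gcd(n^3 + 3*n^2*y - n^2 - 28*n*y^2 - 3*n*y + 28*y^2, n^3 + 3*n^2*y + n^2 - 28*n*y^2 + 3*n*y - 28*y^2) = -n^2 - 3*n*y + 28*y^2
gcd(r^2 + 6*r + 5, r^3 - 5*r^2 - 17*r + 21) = 1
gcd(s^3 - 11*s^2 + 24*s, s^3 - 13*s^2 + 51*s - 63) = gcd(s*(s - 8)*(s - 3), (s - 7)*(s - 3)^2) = s - 3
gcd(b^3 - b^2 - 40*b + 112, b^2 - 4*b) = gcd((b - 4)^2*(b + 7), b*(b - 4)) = b - 4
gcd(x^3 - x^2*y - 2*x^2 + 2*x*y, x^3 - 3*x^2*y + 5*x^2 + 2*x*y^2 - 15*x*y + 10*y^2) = x - y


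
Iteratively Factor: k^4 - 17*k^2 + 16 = (k + 4)*(k^3 - 4*k^2 - k + 4) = (k + 1)*(k + 4)*(k^2 - 5*k + 4) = (k - 4)*(k + 1)*(k + 4)*(k - 1)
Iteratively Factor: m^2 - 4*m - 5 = (m - 5)*(m + 1)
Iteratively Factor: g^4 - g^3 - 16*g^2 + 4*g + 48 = (g + 2)*(g^3 - 3*g^2 - 10*g + 24) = (g - 4)*(g + 2)*(g^2 + g - 6) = (g - 4)*(g - 2)*(g + 2)*(g + 3)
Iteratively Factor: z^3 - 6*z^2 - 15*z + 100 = (z + 4)*(z^2 - 10*z + 25) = (z - 5)*(z + 4)*(z - 5)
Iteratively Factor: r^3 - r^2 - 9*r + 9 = (r - 3)*(r^2 + 2*r - 3) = (r - 3)*(r - 1)*(r + 3)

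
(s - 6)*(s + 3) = s^2 - 3*s - 18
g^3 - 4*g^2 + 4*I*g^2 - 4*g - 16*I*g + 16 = (g - 4)*(g + 2*I)^2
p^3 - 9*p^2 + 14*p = p*(p - 7)*(p - 2)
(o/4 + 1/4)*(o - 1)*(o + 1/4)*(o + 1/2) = o^4/4 + 3*o^3/16 - 7*o^2/32 - 3*o/16 - 1/32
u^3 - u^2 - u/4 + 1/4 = (u - 1)*(u - 1/2)*(u + 1/2)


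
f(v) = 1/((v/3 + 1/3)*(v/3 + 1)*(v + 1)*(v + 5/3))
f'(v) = -1/((v/3 + 1/3)*(v/3 + 1)*(v + 1)*(v + 5/3)^2) - 1/((v/3 + 1/3)*(v/3 + 1)*(v + 1)^2*(v + 5/3)) - 1/(3*(v/3 + 1/3)*(v/3 + 1)^2*(v + 1)*(v + 5/3)) - 1/(3*(v/3 + 1/3)^2*(v/3 + 1)*(v + 1)*(v + 5/3)) = 27*(-3*(v + 1)*(v + 3) - (v + 1)*(3*v + 5) - 2*(v + 3)*(3*v + 5))/((v + 1)^3*(v + 3)^2*(3*v + 5)^2)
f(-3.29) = 3.65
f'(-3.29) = 18.00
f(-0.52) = 13.74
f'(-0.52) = -74.75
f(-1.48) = 137.67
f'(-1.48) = -254.47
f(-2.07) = -20.96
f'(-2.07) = -68.60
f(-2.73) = -10.47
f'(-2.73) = 16.83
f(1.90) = 0.06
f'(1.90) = -0.07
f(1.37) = 0.12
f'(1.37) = -0.17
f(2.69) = 0.03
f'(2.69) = -0.03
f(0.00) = 1.80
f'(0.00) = -5.28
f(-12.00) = 0.00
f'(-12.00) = 0.00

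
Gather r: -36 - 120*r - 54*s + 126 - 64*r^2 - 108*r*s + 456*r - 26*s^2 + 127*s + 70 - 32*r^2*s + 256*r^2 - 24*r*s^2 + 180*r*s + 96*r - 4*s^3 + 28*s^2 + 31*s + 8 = r^2*(192 - 32*s) + r*(-24*s^2 + 72*s + 432) - 4*s^3 + 2*s^2 + 104*s + 168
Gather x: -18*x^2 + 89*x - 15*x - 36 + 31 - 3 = -18*x^2 + 74*x - 8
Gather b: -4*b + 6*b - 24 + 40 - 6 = 2*b + 10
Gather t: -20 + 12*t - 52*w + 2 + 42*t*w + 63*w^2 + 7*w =t*(42*w + 12) + 63*w^2 - 45*w - 18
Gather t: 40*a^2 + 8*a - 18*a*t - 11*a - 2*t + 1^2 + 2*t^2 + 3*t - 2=40*a^2 - 3*a + 2*t^2 + t*(1 - 18*a) - 1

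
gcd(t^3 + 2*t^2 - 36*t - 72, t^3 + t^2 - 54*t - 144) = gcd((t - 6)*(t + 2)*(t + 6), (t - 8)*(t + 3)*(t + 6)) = t + 6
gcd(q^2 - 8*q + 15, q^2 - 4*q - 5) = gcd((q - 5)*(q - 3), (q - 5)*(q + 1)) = q - 5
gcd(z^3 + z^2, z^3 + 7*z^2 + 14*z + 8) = z + 1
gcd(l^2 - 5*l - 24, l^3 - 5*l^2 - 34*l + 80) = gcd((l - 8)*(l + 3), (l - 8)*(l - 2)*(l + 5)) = l - 8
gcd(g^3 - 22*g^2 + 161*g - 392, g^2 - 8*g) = g - 8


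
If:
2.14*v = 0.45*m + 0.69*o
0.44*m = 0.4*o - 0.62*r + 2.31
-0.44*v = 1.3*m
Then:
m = -0.338461538461538*v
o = 3.3221850613155*v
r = 2.38354371201496*v + 3.7258064516129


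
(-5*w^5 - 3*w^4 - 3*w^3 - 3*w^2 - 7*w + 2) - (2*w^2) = -5*w^5 - 3*w^4 - 3*w^3 - 5*w^2 - 7*w + 2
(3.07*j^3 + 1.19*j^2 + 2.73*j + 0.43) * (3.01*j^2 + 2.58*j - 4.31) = 9.2407*j^5 + 11.5025*j^4 - 1.9442*j^3 + 3.2088*j^2 - 10.6569*j - 1.8533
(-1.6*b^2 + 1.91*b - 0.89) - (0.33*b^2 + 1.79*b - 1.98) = -1.93*b^2 + 0.12*b + 1.09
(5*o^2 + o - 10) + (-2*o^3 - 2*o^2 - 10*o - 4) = -2*o^3 + 3*o^2 - 9*o - 14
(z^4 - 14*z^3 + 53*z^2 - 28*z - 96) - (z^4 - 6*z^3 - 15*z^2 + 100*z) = -8*z^3 + 68*z^2 - 128*z - 96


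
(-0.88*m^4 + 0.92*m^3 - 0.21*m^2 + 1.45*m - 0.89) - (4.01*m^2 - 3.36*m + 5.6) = -0.88*m^4 + 0.92*m^3 - 4.22*m^2 + 4.81*m - 6.49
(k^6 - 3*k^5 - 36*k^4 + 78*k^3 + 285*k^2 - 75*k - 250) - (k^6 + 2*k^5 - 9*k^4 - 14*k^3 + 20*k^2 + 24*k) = -5*k^5 - 27*k^4 + 92*k^3 + 265*k^2 - 99*k - 250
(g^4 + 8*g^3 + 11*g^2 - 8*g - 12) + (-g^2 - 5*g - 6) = g^4 + 8*g^3 + 10*g^2 - 13*g - 18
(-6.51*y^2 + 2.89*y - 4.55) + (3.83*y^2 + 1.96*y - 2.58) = -2.68*y^2 + 4.85*y - 7.13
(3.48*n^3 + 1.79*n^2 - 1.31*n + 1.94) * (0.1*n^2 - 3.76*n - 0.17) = 0.348*n^5 - 12.9058*n^4 - 7.453*n^3 + 4.8153*n^2 - 7.0717*n - 0.3298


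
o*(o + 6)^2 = o^3 + 12*o^2 + 36*o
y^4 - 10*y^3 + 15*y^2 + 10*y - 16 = (y - 8)*(y - 2)*(y - 1)*(y + 1)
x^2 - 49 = (x - 7)*(x + 7)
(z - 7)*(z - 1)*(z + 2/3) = z^3 - 22*z^2/3 + 5*z/3 + 14/3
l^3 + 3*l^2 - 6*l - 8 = (l - 2)*(l + 1)*(l + 4)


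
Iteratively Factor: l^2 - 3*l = (l)*(l - 3)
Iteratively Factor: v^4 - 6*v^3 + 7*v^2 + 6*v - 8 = (v + 1)*(v^3 - 7*v^2 + 14*v - 8) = (v - 4)*(v + 1)*(v^2 - 3*v + 2) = (v - 4)*(v - 1)*(v + 1)*(v - 2)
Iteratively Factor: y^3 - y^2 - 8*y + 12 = (y - 2)*(y^2 + y - 6) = (y - 2)^2*(y + 3)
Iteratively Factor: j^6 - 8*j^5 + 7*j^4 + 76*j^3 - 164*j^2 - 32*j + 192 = (j - 4)*(j^5 - 4*j^4 - 9*j^3 + 40*j^2 - 4*j - 48) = (j - 4)^2*(j^4 - 9*j^2 + 4*j + 12) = (j - 4)^2*(j - 2)*(j^3 + 2*j^2 - 5*j - 6) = (j - 4)^2*(j - 2)^2*(j^2 + 4*j + 3) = (j - 4)^2*(j - 2)^2*(j + 1)*(j + 3)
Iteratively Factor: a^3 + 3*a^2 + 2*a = (a + 2)*(a^2 + a) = (a + 1)*(a + 2)*(a)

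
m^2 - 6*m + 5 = (m - 5)*(m - 1)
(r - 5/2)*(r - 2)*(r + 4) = r^3 - r^2/2 - 13*r + 20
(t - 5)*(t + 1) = t^2 - 4*t - 5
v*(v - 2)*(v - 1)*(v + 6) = v^4 + 3*v^3 - 16*v^2 + 12*v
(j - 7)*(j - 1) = j^2 - 8*j + 7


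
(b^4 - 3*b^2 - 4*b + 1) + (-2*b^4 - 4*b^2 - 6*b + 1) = -b^4 - 7*b^2 - 10*b + 2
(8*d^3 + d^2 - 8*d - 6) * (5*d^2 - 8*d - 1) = 40*d^5 - 59*d^4 - 56*d^3 + 33*d^2 + 56*d + 6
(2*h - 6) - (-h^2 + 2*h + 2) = h^2 - 8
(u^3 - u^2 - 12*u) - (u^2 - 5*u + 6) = u^3 - 2*u^2 - 7*u - 6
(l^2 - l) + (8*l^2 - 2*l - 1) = 9*l^2 - 3*l - 1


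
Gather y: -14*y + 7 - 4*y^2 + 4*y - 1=-4*y^2 - 10*y + 6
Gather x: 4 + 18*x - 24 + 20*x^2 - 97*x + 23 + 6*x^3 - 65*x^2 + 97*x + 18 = 6*x^3 - 45*x^2 + 18*x + 21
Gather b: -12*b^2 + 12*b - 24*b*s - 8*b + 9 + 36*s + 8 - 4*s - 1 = -12*b^2 + b*(4 - 24*s) + 32*s + 16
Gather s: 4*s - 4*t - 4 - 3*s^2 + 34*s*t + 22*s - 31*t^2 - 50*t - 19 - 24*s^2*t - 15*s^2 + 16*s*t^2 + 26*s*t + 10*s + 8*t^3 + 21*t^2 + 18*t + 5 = s^2*(-24*t - 18) + s*(16*t^2 + 60*t + 36) + 8*t^3 - 10*t^2 - 36*t - 18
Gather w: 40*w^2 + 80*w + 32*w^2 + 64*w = 72*w^2 + 144*w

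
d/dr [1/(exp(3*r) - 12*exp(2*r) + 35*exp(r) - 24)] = (-3*exp(2*r) + 24*exp(r) - 35)*exp(r)/(exp(3*r) - 12*exp(2*r) + 35*exp(r) - 24)^2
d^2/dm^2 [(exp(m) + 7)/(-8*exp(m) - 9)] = (423 - 376*exp(m))*exp(m)/(512*exp(3*m) + 1728*exp(2*m) + 1944*exp(m) + 729)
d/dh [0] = 0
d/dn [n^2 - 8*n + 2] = 2*n - 8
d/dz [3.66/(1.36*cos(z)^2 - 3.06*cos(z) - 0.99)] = (9.9552*cos(z) - 11.1996)*sin(z)/(-1.36*cos(z)^2 + 3.06*cos(z) + 0.99)^2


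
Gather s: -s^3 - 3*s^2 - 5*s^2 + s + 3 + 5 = -s^3 - 8*s^2 + s + 8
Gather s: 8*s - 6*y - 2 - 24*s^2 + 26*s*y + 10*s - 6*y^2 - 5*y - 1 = -24*s^2 + s*(26*y + 18) - 6*y^2 - 11*y - 3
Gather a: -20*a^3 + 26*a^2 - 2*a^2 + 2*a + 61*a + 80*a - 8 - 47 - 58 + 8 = -20*a^3 + 24*a^2 + 143*a - 105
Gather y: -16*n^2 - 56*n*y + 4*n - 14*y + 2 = -16*n^2 + 4*n + y*(-56*n - 14) + 2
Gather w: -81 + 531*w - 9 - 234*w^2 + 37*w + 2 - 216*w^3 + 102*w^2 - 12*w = -216*w^3 - 132*w^2 + 556*w - 88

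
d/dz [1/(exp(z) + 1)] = -1/(4*cosh(z/2)^2)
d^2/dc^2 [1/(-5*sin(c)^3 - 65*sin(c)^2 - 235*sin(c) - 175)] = (9*sin(c)^5 + 134*sin(c)^4 + 624*sin(c)^3 + 686*sin(c)^2 - 1593*sin(c) - 3508)/(5*(sin(c) + 1)^2*(sin(c) + 5)^3*(sin(c) + 7)^3)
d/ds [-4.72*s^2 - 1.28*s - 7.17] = -9.44*s - 1.28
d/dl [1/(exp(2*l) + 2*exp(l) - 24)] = -2*(exp(l) + 1)*exp(l)/(exp(2*l) + 2*exp(l) - 24)^2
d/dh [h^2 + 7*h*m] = 2*h + 7*m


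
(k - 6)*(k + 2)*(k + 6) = k^3 + 2*k^2 - 36*k - 72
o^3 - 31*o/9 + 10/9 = (o - 5/3)*(o - 1/3)*(o + 2)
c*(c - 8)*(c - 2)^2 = c^4 - 12*c^3 + 36*c^2 - 32*c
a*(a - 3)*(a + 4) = a^3 + a^2 - 12*a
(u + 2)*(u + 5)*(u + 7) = u^3 + 14*u^2 + 59*u + 70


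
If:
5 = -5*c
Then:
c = -1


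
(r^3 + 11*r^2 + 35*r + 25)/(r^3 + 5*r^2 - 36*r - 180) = (r^2 + 6*r + 5)/(r^2 - 36)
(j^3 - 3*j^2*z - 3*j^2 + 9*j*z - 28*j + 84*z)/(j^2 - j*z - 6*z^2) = (j^2 - 3*j - 28)/(j + 2*z)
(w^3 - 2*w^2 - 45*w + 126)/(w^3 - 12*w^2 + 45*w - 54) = (w + 7)/(w - 3)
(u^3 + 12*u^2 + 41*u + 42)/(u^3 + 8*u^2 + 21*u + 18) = (u + 7)/(u + 3)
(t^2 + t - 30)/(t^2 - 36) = (t - 5)/(t - 6)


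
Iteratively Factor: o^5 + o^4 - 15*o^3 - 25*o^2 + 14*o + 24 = (o - 1)*(o^4 + 2*o^3 - 13*o^2 - 38*o - 24) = (o - 1)*(o + 2)*(o^3 - 13*o - 12) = (o - 1)*(o + 1)*(o + 2)*(o^2 - o - 12) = (o - 1)*(o + 1)*(o + 2)*(o + 3)*(o - 4)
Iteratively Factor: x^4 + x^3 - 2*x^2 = (x)*(x^3 + x^2 - 2*x) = x*(x + 2)*(x^2 - x) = x^2*(x + 2)*(x - 1)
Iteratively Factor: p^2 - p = (p - 1)*(p)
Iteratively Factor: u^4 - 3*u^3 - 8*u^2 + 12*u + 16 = (u + 2)*(u^3 - 5*u^2 + 2*u + 8) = (u - 4)*(u + 2)*(u^2 - u - 2) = (u - 4)*(u - 2)*(u + 2)*(u + 1)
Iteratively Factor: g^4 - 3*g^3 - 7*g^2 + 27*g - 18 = (g - 1)*(g^3 - 2*g^2 - 9*g + 18) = (g - 2)*(g - 1)*(g^2 - 9) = (g - 2)*(g - 1)*(g + 3)*(g - 3)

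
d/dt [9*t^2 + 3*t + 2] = 18*t + 3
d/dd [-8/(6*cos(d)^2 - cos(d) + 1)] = 8*(1 - 12*cos(d))*sin(d)/(6*sin(d)^2 + cos(d) - 7)^2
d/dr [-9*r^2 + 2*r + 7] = 2 - 18*r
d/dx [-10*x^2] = -20*x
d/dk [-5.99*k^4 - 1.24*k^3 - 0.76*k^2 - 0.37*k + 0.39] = -23.96*k^3 - 3.72*k^2 - 1.52*k - 0.37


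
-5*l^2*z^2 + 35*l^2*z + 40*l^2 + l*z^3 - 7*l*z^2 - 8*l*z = (-5*l + z)*(z - 8)*(l*z + l)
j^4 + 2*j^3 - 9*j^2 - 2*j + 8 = (j - 2)*(j - 1)*(j + 1)*(j + 4)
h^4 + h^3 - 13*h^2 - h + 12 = (h - 3)*(h - 1)*(h + 1)*(h + 4)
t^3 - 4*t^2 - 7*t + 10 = (t - 5)*(t - 1)*(t + 2)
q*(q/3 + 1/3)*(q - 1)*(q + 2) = q^4/3 + 2*q^3/3 - q^2/3 - 2*q/3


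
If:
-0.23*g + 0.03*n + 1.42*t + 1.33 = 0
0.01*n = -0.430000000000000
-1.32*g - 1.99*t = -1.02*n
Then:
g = -26.67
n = -43.00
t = -4.35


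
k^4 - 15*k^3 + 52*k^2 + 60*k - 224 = (k - 8)*(k - 7)*(k - 2)*(k + 2)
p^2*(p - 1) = p^3 - p^2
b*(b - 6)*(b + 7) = b^3 + b^2 - 42*b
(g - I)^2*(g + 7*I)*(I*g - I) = I*g^4 - 5*g^3 - I*g^3 + 5*g^2 + 13*I*g^2 + 7*g - 13*I*g - 7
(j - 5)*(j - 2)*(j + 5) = j^3 - 2*j^2 - 25*j + 50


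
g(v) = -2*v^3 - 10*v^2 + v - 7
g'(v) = -6*v^2 - 20*v + 1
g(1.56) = -37.37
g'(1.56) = -44.80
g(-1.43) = -23.03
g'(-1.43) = 17.33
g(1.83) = -50.92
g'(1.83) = -55.69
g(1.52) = -35.61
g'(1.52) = -43.26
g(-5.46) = 14.97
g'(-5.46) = -68.67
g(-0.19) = -7.54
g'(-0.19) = 4.58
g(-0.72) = -12.16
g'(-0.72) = 12.29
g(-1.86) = -30.59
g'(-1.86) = 17.44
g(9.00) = -2266.00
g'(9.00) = -665.00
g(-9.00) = 632.00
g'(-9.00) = -305.00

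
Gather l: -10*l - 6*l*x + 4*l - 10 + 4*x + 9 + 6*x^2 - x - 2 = l*(-6*x - 6) + 6*x^2 + 3*x - 3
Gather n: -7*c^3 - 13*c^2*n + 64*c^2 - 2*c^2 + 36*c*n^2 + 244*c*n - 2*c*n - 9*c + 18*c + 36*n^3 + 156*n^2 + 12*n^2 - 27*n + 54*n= -7*c^3 + 62*c^2 + 9*c + 36*n^3 + n^2*(36*c + 168) + n*(-13*c^2 + 242*c + 27)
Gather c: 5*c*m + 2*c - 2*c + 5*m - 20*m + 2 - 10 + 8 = 5*c*m - 15*m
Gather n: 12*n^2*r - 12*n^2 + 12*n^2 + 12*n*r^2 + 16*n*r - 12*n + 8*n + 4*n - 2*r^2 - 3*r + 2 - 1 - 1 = 12*n^2*r + n*(12*r^2 + 16*r) - 2*r^2 - 3*r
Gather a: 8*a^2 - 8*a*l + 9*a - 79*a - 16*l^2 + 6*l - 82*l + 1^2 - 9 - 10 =8*a^2 + a*(-8*l - 70) - 16*l^2 - 76*l - 18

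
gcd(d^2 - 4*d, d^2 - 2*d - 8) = d - 4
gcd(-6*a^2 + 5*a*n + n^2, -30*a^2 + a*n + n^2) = 6*a + n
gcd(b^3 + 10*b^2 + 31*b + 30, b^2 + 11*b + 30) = b + 5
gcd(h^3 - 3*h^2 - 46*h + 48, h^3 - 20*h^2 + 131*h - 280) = h - 8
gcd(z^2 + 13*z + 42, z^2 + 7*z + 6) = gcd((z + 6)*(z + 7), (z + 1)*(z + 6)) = z + 6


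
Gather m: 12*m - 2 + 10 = 12*m + 8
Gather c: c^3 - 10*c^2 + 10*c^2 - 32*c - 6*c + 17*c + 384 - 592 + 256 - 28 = c^3 - 21*c + 20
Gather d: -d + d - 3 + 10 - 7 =0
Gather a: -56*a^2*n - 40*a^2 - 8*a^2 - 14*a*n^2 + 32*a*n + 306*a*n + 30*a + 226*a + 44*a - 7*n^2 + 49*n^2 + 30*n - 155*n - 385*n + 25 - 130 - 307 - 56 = a^2*(-56*n - 48) + a*(-14*n^2 + 338*n + 300) + 42*n^2 - 510*n - 468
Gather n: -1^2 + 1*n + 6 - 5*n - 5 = -4*n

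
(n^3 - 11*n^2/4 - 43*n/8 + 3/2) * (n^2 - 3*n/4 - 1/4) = n^5 - 7*n^4/2 - 57*n^3/16 + 199*n^2/32 + 7*n/32 - 3/8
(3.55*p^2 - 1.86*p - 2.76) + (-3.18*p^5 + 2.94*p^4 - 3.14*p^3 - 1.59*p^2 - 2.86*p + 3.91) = -3.18*p^5 + 2.94*p^4 - 3.14*p^3 + 1.96*p^2 - 4.72*p + 1.15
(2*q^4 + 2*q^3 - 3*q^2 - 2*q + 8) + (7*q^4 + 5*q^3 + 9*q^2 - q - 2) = 9*q^4 + 7*q^3 + 6*q^2 - 3*q + 6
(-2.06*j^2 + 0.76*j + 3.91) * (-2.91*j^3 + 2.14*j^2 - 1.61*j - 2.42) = 5.9946*j^5 - 6.62*j^4 - 6.4351*j^3 + 12.129*j^2 - 8.1343*j - 9.4622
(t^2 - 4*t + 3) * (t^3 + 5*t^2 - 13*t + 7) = t^5 + t^4 - 30*t^3 + 74*t^2 - 67*t + 21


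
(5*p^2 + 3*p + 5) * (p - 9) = 5*p^3 - 42*p^2 - 22*p - 45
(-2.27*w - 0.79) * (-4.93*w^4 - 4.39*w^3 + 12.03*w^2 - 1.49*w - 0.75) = 11.1911*w^5 + 13.86*w^4 - 23.84*w^3 - 6.1214*w^2 + 2.8796*w + 0.5925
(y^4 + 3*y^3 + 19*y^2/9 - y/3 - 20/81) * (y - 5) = y^5 - 2*y^4 - 116*y^3/9 - 98*y^2/9 + 115*y/81 + 100/81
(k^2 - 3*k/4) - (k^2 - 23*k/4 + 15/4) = 5*k - 15/4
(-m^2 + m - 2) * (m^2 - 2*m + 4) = -m^4 + 3*m^3 - 8*m^2 + 8*m - 8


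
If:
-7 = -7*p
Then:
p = 1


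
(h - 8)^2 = h^2 - 16*h + 64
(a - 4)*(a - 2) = a^2 - 6*a + 8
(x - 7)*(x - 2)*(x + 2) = x^3 - 7*x^2 - 4*x + 28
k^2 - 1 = (k - 1)*(k + 1)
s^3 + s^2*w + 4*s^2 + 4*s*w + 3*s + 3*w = (s + 1)*(s + 3)*(s + w)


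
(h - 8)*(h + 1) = h^2 - 7*h - 8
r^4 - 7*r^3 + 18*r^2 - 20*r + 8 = (r - 2)^3*(r - 1)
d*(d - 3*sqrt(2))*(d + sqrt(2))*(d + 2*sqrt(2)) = d^4 - 14*d^2 - 12*sqrt(2)*d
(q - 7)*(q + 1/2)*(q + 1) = q^3 - 11*q^2/2 - 10*q - 7/2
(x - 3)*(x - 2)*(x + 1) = x^3 - 4*x^2 + x + 6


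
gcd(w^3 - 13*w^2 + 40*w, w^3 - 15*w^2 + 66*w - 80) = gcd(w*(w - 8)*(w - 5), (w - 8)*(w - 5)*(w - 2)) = w^2 - 13*w + 40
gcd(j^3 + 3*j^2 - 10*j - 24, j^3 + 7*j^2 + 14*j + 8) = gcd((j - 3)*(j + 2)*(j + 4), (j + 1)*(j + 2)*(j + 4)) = j^2 + 6*j + 8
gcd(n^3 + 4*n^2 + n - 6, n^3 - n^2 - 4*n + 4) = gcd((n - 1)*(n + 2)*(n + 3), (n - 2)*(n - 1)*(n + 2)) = n^2 + n - 2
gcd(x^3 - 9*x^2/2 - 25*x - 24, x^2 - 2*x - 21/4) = x + 3/2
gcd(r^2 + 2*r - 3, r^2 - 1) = r - 1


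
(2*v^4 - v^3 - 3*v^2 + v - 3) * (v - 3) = 2*v^5 - 7*v^4 + 10*v^2 - 6*v + 9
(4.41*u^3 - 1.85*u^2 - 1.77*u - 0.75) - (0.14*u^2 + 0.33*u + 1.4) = 4.41*u^3 - 1.99*u^2 - 2.1*u - 2.15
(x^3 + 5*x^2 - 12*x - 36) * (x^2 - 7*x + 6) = x^5 - 2*x^4 - 41*x^3 + 78*x^2 + 180*x - 216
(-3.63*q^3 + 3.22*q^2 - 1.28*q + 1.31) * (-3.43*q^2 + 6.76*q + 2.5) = 12.4509*q^5 - 35.5834*q^4 + 17.0826*q^3 - 5.0961*q^2 + 5.6556*q + 3.275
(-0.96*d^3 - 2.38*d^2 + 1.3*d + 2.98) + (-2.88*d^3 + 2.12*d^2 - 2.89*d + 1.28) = -3.84*d^3 - 0.26*d^2 - 1.59*d + 4.26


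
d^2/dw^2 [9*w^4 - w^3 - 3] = 6*w*(18*w - 1)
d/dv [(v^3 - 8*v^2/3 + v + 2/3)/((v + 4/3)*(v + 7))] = (9*v^4 + 150*v^3 + 43*v^2 - 460*v + 34)/(9*v^4 + 150*v^3 + 793*v^2 + 1400*v + 784)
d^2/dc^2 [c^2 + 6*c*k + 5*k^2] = 2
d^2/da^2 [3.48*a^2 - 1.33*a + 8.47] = 6.96000000000000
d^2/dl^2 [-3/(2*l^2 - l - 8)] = 6*(-4*l^2 + 2*l + (4*l - 1)^2 + 16)/(-2*l^2 + l + 8)^3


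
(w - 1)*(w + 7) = w^2 + 6*w - 7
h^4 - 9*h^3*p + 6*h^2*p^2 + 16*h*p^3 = h*(h - 8*p)*(h - 2*p)*(h + p)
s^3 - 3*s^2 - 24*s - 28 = (s - 7)*(s + 2)^2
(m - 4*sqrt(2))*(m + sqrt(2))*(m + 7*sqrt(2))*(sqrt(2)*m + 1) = sqrt(2)*m^4 + 9*m^3 - 46*sqrt(2)*m^2 - 162*m - 56*sqrt(2)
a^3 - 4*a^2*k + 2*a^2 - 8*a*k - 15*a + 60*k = (a - 3)*(a + 5)*(a - 4*k)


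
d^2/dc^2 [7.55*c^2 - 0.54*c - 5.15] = 15.1000000000000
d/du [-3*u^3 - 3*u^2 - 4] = 3*u*(-3*u - 2)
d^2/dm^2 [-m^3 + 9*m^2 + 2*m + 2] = 18 - 6*m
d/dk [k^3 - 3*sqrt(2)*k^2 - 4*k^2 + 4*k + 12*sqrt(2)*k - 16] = 3*k^2 - 6*sqrt(2)*k - 8*k + 4 + 12*sqrt(2)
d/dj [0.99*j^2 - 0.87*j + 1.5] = 1.98*j - 0.87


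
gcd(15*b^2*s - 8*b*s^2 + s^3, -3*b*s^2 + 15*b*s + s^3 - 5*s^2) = -3*b*s + s^2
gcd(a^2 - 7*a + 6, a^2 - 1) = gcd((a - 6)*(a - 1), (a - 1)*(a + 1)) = a - 1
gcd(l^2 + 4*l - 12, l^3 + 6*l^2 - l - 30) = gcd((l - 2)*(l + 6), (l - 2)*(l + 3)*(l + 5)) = l - 2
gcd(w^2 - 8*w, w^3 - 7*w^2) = w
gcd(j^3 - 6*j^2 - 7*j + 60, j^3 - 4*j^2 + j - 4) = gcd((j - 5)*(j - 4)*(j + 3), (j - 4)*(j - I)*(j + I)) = j - 4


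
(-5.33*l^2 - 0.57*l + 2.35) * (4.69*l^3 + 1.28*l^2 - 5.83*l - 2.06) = -24.9977*l^5 - 9.4957*l^4 + 41.3658*l^3 + 17.3109*l^2 - 12.5263*l - 4.841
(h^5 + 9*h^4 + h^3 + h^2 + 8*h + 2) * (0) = 0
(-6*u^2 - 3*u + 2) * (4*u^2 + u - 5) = -24*u^4 - 18*u^3 + 35*u^2 + 17*u - 10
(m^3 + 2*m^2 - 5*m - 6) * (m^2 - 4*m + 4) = m^5 - 2*m^4 - 9*m^3 + 22*m^2 + 4*m - 24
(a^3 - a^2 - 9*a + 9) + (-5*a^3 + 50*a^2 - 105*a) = -4*a^3 + 49*a^2 - 114*a + 9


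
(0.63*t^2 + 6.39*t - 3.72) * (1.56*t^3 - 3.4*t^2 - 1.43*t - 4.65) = 0.9828*t^5 + 7.8264*t^4 - 28.4301*t^3 + 0.5808*t^2 - 24.3939*t + 17.298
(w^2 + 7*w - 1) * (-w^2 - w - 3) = -w^4 - 8*w^3 - 9*w^2 - 20*w + 3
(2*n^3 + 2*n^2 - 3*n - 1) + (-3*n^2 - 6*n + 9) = 2*n^3 - n^2 - 9*n + 8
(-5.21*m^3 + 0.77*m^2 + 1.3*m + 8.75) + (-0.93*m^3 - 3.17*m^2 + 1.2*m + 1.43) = -6.14*m^3 - 2.4*m^2 + 2.5*m + 10.18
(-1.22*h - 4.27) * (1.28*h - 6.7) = -1.5616*h^2 + 2.7084*h + 28.609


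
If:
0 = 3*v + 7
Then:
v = -7/3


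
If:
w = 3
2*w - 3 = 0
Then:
No Solution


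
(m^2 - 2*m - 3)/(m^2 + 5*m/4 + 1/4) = 4*(m - 3)/(4*m + 1)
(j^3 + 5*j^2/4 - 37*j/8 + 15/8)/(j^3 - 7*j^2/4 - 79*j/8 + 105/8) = (2*j - 1)/(2*j - 7)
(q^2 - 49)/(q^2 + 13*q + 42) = (q - 7)/(q + 6)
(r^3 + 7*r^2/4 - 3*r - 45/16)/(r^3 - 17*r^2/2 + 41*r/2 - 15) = (8*r^2 + 26*r + 15)/(8*(r^2 - 7*r + 10))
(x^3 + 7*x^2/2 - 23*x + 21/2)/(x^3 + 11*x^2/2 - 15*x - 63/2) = (2*x - 1)/(2*x + 3)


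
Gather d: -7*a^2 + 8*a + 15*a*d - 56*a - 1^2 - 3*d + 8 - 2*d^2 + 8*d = -7*a^2 - 48*a - 2*d^2 + d*(15*a + 5) + 7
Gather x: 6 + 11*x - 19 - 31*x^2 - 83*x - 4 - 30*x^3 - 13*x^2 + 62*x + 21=-30*x^3 - 44*x^2 - 10*x + 4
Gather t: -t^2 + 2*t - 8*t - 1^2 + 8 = -t^2 - 6*t + 7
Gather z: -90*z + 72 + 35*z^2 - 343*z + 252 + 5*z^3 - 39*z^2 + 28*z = 5*z^3 - 4*z^2 - 405*z + 324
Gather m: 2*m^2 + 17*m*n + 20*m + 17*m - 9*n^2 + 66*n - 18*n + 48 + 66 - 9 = 2*m^2 + m*(17*n + 37) - 9*n^2 + 48*n + 105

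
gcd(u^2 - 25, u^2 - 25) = u^2 - 25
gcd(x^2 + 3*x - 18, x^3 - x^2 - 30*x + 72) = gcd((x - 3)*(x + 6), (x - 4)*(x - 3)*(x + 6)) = x^2 + 3*x - 18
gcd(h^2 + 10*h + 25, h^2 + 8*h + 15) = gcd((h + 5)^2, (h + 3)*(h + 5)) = h + 5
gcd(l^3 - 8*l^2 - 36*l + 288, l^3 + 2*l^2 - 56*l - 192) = l^2 - 2*l - 48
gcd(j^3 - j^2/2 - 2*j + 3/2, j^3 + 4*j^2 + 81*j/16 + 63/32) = j + 3/2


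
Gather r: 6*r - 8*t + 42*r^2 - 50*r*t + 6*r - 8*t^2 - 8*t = 42*r^2 + r*(12 - 50*t) - 8*t^2 - 16*t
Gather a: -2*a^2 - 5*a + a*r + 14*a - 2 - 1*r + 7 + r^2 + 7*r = -2*a^2 + a*(r + 9) + r^2 + 6*r + 5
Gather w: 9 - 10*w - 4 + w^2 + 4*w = w^2 - 6*w + 5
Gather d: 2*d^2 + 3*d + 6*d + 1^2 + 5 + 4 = 2*d^2 + 9*d + 10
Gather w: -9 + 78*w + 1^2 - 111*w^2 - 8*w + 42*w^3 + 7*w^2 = 42*w^3 - 104*w^2 + 70*w - 8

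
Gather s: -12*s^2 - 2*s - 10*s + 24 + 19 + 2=-12*s^2 - 12*s + 45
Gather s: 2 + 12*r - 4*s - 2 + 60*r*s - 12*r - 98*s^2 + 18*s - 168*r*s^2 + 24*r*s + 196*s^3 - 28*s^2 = 196*s^3 + s^2*(-168*r - 126) + s*(84*r + 14)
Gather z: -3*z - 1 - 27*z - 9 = -30*z - 10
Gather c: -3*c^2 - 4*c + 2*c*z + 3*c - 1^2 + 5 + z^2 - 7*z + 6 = -3*c^2 + c*(2*z - 1) + z^2 - 7*z + 10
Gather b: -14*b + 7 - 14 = -14*b - 7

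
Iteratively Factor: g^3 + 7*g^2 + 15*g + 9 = (g + 3)*(g^2 + 4*g + 3) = (g + 3)^2*(g + 1)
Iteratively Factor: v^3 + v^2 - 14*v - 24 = (v - 4)*(v^2 + 5*v + 6) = (v - 4)*(v + 2)*(v + 3)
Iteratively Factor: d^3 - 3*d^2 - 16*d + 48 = (d - 4)*(d^2 + d - 12) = (d - 4)*(d + 4)*(d - 3)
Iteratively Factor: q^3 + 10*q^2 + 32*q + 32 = (q + 4)*(q^2 + 6*q + 8) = (q + 4)^2*(q + 2)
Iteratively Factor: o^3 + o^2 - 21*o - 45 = (o + 3)*(o^2 - 2*o - 15) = (o - 5)*(o + 3)*(o + 3)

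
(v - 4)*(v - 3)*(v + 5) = v^3 - 2*v^2 - 23*v + 60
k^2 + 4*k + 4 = (k + 2)^2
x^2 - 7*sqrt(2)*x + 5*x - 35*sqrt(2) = (x + 5)*(x - 7*sqrt(2))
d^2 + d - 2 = (d - 1)*(d + 2)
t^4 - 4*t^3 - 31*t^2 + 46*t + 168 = (t - 7)*(t - 3)*(t + 2)*(t + 4)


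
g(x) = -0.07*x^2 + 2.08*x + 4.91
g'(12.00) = 0.40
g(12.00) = 19.79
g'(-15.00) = 4.18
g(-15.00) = -42.04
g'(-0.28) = 2.12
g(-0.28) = 4.32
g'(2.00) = 1.80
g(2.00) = 8.79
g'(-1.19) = 2.25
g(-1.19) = 2.34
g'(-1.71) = 2.32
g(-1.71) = 1.15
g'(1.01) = 1.94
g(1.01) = 6.94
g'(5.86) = 1.26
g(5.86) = 14.70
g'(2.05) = 1.79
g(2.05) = 8.88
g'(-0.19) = 2.11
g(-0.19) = 4.51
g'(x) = 2.08 - 0.14*x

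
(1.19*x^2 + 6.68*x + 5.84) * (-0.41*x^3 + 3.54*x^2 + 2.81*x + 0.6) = -0.4879*x^5 + 1.4738*x^4 + 24.5967*x^3 + 40.1584*x^2 + 20.4184*x + 3.504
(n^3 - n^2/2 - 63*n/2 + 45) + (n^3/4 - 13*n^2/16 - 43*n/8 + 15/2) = 5*n^3/4 - 21*n^2/16 - 295*n/8 + 105/2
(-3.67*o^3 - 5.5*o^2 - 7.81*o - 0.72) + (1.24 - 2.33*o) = -3.67*o^3 - 5.5*o^2 - 10.14*o + 0.52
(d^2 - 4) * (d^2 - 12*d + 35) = d^4 - 12*d^3 + 31*d^2 + 48*d - 140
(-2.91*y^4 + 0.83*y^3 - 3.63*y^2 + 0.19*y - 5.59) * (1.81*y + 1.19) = -5.2671*y^5 - 1.9606*y^4 - 5.5826*y^3 - 3.9758*y^2 - 9.8918*y - 6.6521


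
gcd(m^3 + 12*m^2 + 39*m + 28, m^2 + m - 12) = m + 4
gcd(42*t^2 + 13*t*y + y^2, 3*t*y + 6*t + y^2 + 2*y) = 1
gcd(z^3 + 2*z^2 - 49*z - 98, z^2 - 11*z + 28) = z - 7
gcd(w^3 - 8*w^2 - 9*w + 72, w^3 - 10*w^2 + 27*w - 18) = w - 3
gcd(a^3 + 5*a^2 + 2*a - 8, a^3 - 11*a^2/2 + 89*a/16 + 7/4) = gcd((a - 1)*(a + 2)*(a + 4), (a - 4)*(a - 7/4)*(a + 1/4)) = 1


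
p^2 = p^2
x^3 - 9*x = x*(x - 3)*(x + 3)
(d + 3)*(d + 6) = d^2 + 9*d + 18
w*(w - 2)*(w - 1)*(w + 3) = w^4 - 7*w^2 + 6*w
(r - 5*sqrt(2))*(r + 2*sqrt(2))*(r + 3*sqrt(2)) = r^3 - 38*r - 60*sqrt(2)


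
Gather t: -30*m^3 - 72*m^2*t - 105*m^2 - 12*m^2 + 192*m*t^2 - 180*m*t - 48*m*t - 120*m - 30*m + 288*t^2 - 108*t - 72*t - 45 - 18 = -30*m^3 - 117*m^2 - 150*m + t^2*(192*m + 288) + t*(-72*m^2 - 228*m - 180) - 63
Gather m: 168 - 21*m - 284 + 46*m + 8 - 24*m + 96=m - 12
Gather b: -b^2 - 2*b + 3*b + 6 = -b^2 + b + 6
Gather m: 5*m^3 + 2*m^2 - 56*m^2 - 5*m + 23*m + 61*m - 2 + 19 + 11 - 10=5*m^3 - 54*m^2 + 79*m + 18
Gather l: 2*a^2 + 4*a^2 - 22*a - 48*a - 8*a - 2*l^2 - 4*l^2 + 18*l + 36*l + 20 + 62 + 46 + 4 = 6*a^2 - 78*a - 6*l^2 + 54*l + 132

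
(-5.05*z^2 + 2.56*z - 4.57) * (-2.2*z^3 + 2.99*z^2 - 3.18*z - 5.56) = 11.11*z^5 - 20.7315*z^4 + 33.7674*z^3 + 6.27289999999999*z^2 + 0.299000000000003*z + 25.4092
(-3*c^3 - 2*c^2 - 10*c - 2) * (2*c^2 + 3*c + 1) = -6*c^5 - 13*c^4 - 29*c^3 - 36*c^2 - 16*c - 2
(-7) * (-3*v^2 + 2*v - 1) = 21*v^2 - 14*v + 7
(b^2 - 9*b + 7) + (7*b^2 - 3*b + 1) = 8*b^2 - 12*b + 8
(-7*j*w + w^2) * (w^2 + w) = -7*j*w^3 - 7*j*w^2 + w^4 + w^3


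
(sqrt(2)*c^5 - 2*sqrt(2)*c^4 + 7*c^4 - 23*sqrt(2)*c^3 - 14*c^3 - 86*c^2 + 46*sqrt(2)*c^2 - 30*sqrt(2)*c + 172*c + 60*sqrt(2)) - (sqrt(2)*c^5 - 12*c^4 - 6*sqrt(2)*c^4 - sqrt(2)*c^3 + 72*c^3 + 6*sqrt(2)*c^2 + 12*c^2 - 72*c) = 4*sqrt(2)*c^4 + 19*c^4 - 86*c^3 - 22*sqrt(2)*c^3 - 98*c^2 + 40*sqrt(2)*c^2 - 30*sqrt(2)*c + 244*c + 60*sqrt(2)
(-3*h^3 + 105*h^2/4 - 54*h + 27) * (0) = 0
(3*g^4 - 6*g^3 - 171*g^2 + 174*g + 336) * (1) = 3*g^4 - 6*g^3 - 171*g^2 + 174*g + 336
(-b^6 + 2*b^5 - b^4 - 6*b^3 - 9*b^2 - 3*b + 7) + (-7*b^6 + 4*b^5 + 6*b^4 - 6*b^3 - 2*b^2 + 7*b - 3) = -8*b^6 + 6*b^5 + 5*b^4 - 12*b^3 - 11*b^2 + 4*b + 4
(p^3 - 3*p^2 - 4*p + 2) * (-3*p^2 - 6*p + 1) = -3*p^5 + 3*p^4 + 31*p^3 + 15*p^2 - 16*p + 2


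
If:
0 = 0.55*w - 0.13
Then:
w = 0.24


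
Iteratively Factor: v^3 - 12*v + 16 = (v - 2)*(v^2 + 2*v - 8) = (v - 2)^2*(v + 4)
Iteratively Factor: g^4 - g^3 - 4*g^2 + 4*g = (g - 1)*(g^3 - 4*g) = g*(g - 1)*(g^2 - 4) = g*(g - 1)*(g + 2)*(g - 2)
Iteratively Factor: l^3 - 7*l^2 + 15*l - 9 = (l - 3)*(l^2 - 4*l + 3) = (l - 3)*(l - 1)*(l - 3)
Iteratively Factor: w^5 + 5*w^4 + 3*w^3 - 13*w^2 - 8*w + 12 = (w + 2)*(w^4 + 3*w^3 - 3*w^2 - 7*w + 6) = (w - 1)*(w + 2)*(w^3 + 4*w^2 + w - 6) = (w - 1)^2*(w + 2)*(w^2 + 5*w + 6) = (w - 1)^2*(w + 2)*(w + 3)*(w + 2)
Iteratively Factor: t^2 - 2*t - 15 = (t + 3)*(t - 5)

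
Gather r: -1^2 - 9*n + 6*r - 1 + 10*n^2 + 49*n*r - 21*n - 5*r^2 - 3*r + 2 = 10*n^2 - 30*n - 5*r^2 + r*(49*n + 3)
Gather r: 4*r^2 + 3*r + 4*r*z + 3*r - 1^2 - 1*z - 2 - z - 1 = 4*r^2 + r*(4*z + 6) - 2*z - 4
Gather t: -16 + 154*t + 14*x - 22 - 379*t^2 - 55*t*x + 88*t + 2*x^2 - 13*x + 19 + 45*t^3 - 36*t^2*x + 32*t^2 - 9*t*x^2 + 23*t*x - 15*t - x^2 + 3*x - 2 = 45*t^3 + t^2*(-36*x - 347) + t*(-9*x^2 - 32*x + 227) + x^2 + 4*x - 21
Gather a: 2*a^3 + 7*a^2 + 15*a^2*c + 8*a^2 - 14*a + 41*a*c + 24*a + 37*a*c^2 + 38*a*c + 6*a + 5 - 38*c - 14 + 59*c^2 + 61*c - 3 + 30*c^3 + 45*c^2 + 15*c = 2*a^3 + a^2*(15*c + 15) + a*(37*c^2 + 79*c + 16) + 30*c^3 + 104*c^2 + 38*c - 12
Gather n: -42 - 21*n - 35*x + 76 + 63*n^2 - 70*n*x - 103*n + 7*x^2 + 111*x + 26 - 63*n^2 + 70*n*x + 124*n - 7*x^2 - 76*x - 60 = 0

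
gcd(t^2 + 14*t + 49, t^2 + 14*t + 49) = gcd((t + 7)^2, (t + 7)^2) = t^2 + 14*t + 49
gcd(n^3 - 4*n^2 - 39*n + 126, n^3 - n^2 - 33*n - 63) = n - 7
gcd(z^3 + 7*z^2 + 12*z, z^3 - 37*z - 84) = z^2 + 7*z + 12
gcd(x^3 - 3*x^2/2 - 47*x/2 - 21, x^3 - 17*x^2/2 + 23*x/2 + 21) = x^2 - 5*x - 6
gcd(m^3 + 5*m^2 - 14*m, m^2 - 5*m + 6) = m - 2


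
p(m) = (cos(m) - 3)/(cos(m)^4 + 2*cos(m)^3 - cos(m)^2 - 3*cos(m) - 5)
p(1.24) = 0.45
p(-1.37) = 0.50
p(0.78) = 0.34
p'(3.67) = -0.05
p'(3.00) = 0.00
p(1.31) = 0.47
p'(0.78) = 0.10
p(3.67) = 0.99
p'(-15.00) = -0.13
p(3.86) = 0.98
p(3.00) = 1.00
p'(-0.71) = -0.08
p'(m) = (cos(m) - 3)*(4*sin(m)*cos(m)^3 + 6*sin(m)*cos(m)^2 - 2*sin(m)*cos(m) - 3*sin(m))/(cos(m)^4 + 2*cos(m)^3 - cos(m)^2 - 3*cos(m) - 5)^2 - sin(m)/(cos(m)^4 + 2*cos(m)^3 - cos(m)^2 - 3*cos(m) - 5)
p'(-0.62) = -0.04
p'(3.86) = -0.14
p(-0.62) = 0.33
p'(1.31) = 0.41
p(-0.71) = 0.34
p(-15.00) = 0.98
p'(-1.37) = -0.45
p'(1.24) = 0.36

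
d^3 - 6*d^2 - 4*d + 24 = (d - 6)*(d - 2)*(d + 2)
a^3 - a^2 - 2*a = a*(a - 2)*(a + 1)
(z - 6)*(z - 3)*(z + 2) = z^3 - 7*z^2 + 36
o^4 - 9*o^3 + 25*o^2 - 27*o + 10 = (o - 5)*(o - 2)*(o - 1)^2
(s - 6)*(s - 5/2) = s^2 - 17*s/2 + 15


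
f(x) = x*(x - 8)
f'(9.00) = 10.00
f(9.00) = 9.00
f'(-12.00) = -32.00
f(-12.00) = 240.00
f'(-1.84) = -11.68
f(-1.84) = 18.11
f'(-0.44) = -8.88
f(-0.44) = 3.71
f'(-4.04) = -16.08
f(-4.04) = 48.64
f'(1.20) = -5.60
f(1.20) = -8.16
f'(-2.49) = -12.98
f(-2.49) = 26.12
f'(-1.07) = -10.14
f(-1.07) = 9.70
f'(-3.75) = -15.50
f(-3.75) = 44.06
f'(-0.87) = -9.74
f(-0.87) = 7.72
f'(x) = 2*x - 8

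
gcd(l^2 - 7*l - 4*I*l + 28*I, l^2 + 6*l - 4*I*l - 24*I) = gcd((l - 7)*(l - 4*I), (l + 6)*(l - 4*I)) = l - 4*I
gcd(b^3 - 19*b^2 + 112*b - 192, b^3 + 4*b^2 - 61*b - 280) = b - 8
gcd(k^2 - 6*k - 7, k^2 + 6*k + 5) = k + 1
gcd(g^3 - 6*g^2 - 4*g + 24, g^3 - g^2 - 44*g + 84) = g^2 - 8*g + 12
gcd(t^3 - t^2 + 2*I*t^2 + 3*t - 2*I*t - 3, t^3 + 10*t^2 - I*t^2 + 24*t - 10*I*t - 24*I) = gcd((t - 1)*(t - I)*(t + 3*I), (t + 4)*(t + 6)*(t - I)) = t - I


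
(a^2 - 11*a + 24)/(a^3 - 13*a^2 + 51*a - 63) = (a - 8)/(a^2 - 10*a + 21)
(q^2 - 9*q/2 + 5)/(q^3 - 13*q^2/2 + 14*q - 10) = 1/(q - 2)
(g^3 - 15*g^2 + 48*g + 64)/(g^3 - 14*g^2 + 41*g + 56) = (g - 8)/(g - 7)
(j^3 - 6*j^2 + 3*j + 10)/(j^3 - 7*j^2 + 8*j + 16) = (j^2 - 7*j + 10)/(j^2 - 8*j + 16)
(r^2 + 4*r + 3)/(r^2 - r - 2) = (r + 3)/(r - 2)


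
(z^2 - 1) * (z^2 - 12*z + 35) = z^4 - 12*z^3 + 34*z^2 + 12*z - 35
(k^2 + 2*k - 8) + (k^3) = k^3 + k^2 + 2*k - 8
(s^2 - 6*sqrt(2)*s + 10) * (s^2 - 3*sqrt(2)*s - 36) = s^4 - 9*sqrt(2)*s^3 + 10*s^2 + 186*sqrt(2)*s - 360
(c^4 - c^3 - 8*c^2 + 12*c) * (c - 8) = c^5 - 9*c^4 + 76*c^2 - 96*c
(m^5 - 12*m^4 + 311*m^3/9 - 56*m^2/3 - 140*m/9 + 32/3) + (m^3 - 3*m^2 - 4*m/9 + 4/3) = m^5 - 12*m^4 + 320*m^3/9 - 65*m^2/3 - 16*m + 12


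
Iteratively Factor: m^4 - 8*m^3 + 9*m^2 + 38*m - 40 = (m + 2)*(m^3 - 10*m^2 + 29*m - 20) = (m - 4)*(m + 2)*(m^2 - 6*m + 5) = (m - 5)*(m - 4)*(m + 2)*(m - 1)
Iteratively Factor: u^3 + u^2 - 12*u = (u)*(u^2 + u - 12) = u*(u - 3)*(u + 4)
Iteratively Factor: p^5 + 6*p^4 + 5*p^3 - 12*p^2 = (p + 3)*(p^4 + 3*p^3 - 4*p^2) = (p - 1)*(p + 3)*(p^3 + 4*p^2) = p*(p - 1)*(p + 3)*(p^2 + 4*p) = p*(p - 1)*(p + 3)*(p + 4)*(p)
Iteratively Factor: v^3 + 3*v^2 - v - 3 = (v + 3)*(v^2 - 1) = (v + 1)*(v + 3)*(v - 1)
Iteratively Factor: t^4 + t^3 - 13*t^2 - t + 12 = (t + 1)*(t^3 - 13*t + 12) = (t + 1)*(t + 4)*(t^2 - 4*t + 3) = (t - 3)*(t + 1)*(t + 4)*(t - 1)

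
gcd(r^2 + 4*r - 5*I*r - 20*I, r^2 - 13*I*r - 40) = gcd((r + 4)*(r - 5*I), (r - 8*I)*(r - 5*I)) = r - 5*I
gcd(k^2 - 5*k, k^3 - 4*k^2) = k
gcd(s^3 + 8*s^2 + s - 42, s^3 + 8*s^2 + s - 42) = s^3 + 8*s^2 + s - 42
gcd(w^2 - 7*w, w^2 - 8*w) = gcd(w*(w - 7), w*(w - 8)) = w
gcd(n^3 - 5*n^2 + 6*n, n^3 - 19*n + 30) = n^2 - 5*n + 6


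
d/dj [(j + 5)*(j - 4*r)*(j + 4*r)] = 3*j^2 + 10*j - 16*r^2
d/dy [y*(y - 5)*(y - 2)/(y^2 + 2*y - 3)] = (y^4 + 4*y^3 - 33*y^2 + 42*y - 30)/(y^4 + 4*y^3 - 2*y^2 - 12*y + 9)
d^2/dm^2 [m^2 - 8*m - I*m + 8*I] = 2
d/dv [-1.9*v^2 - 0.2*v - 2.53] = -3.8*v - 0.2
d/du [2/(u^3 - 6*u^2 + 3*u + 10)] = 6*(-u^2 + 4*u - 1)/(u^3 - 6*u^2 + 3*u + 10)^2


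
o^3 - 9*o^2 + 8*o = o*(o - 8)*(o - 1)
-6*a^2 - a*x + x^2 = (-3*a + x)*(2*a + x)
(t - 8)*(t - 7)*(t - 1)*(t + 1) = t^4 - 15*t^3 + 55*t^2 + 15*t - 56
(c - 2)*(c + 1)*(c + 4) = c^3 + 3*c^2 - 6*c - 8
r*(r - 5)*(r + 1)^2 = r^4 - 3*r^3 - 9*r^2 - 5*r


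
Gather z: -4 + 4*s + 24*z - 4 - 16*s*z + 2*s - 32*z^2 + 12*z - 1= 6*s - 32*z^2 + z*(36 - 16*s) - 9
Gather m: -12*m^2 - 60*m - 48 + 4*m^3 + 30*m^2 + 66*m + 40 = 4*m^3 + 18*m^2 + 6*m - 8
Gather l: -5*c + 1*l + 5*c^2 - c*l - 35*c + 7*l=5*c^2 - 40*c + l*(8 - c)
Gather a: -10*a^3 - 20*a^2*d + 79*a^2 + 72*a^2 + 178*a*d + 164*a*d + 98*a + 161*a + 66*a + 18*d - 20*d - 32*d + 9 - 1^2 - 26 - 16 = -10*a^3 + a^2*(151 - 20*d) + a*(342*d + 325) - 34*d - 34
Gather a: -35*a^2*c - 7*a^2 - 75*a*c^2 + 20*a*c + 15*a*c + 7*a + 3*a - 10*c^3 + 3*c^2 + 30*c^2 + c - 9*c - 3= a^2*(-35*c - 7) + a*(-75*c^2 + 35*c + 10) - 10*c^3 + 33*c^2 - 8*c - 3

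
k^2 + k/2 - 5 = (k - 2)*(k + 5/2)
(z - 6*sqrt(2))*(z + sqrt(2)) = z^2 - 5*sqrt(2)*z - 12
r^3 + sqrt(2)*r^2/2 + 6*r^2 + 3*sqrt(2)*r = r*(r + 6)*(r + sqrt(2)/2)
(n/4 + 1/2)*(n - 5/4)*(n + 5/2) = n^3/4 + 13*n^2/16 - 5*n/32 - 25/16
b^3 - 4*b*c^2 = b*(b - 2*c)*(b + 2*c)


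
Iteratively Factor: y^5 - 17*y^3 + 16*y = (y - 1)*(y^4 + y^3 - 16*y^2 - 16*y) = (y - 4)*(y - 1)*(y^3 + 5*y^2 + 4*y) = y*(y - 4)*(y - 1)*(y^2 + 5*y + 4) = y*(y - 4)*(y - 1)*(y + 1)*(y + 4)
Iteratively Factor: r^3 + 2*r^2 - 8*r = (r + 4)*(r^2 - 2*r) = (r - 2)*(r + 4)*(r)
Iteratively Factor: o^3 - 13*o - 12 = (o - 4)*(o^2 + 4*o + 3) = (o - 4)*(o + 1)*(o + 3)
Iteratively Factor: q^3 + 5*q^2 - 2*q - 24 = (q - 2)*(q^2 + 7*q + 12) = (q - 2)*(q + 4)*(q + 3)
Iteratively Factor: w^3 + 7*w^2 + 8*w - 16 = (w - 1)*(w^2 + 8*w + 16) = (w - 1)*(w + 4)*(w + 4)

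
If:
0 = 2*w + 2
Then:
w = -1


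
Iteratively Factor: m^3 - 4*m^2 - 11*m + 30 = (m + 3)*(m^2 - 7*m + 10) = (m - 5)*(m + 3)*(m - 2)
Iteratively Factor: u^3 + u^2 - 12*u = (u - 3)*(u^2 + 4*u) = u*(u - 3)*(u + 4)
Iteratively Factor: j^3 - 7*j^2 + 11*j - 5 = (j - 5)*(j^2 - 2*j + 1) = (j - 5)*(j - 1)*(j - 1)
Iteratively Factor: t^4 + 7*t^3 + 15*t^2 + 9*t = (t + 3)*(t^3 + 4*t^2 + 3*t) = t*(t + 3)*(t^2 + 4*t + 3) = t*(t + 1)*(t + 3)*(t + 3)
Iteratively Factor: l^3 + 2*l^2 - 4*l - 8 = (l - 2)*(l^2 + 4*l + 4) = (l - 2)*(l + 2)*(l + 2)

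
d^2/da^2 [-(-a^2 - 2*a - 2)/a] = 4/a^3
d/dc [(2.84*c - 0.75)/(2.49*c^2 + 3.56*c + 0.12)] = (-7.0716*c^2 + 3.735*c + 3.0108)/(6.2001*c^4 + 17.7288*c^3 + 13.2712*c^2 + 0.8544*c + 0.0144)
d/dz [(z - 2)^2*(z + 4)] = 3*z^2 - 12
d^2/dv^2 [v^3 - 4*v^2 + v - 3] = 6*v - 8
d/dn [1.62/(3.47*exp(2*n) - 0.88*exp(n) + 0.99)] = (1.4256 - 11.2428*exp(n))*exp(n)/(3.47*exp(2*n) - 0.88*exp(n) + 0.99)^2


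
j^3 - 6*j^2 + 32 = (j - 4)^2*(j + 2)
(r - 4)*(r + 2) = r^2 - 2*r - 8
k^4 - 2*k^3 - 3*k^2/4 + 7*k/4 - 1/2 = (k - 2)*(k - 1/2)^2*(k + 1)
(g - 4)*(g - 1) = g^2 - 5*g + 4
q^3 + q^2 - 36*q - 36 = (q - 6)*(q + 1)*(q + 6)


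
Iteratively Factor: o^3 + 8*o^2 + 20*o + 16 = (o + 2)*(o^2 + 6*o + 8) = (o + 2)^2*(o + 4)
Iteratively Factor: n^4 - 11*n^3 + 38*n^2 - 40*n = (n - 2)*(n^3 - 9*n^2 + 20*n) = n*(n - 2)*(n^2 - 9*n + 20) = n*(n - 5)*(n - 2)*(n - 4)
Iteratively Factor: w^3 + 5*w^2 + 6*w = (w + 2)*(w^2 + 3*w) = w*(w + 2)*(w + 3)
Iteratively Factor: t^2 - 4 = (t + 2)*(t - 2)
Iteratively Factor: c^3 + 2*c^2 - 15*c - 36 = (c - 4)*(c^2 + 6*c + 9) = (c - 4)*(c + 3)*(c + 3)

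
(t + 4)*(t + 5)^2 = t^3 + 14*t^2 + 65*t + 100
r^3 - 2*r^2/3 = r^2*(r - 2/3)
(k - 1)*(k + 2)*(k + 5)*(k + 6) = k^4 + 12*k^3 + 39*k^2 + 8*k - 60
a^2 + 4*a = a*(a + 4)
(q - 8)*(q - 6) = q^2 - 14*q + 48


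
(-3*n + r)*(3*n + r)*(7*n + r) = -63*n^3 - 9*n^2*r + 7*n*r^2 + r^3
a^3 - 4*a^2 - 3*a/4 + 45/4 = (a - 3)*(a - 5/2)*(a + 3/2)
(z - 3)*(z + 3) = z^2 - 9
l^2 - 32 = (l - 4*sqrt(2))*(l + 4*sqrt(2))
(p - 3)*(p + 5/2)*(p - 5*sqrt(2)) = p^3 - 5*sqrt(2)*p^2 - p^2/2 - 15*p/2 + 5*sqrt(2)*p/2 + 75*sqrt(2)/2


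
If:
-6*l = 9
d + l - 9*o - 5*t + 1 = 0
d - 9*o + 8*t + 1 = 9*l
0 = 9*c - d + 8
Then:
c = o - 115/78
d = 9*o - 137/26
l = -3/2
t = -15/13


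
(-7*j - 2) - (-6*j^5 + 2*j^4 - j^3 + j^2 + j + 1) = 6*j^5 - 2*j^4 + j^3 - j^2 - 8*j - 3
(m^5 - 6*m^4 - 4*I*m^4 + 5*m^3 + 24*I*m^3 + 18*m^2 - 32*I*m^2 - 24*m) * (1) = m^5 - 6*m^4 - 4*I*m^4 + 5*m^3 + 24*I*m^3 + 18*m^2 - 32*I*m^2 - 24*m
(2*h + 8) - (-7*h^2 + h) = 7*h^2 + h + 8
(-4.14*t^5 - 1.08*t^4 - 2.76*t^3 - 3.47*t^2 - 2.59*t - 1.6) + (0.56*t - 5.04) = -4.14*t^5 - 1.08*t^4 - 2.76*t^3 - 3.47*t^2 - 2.03*t - 6.64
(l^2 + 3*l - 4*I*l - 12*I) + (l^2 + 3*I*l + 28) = 2*l^2 + 3*l - I*l + 28 - 12*I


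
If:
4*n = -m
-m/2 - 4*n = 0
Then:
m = 0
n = 0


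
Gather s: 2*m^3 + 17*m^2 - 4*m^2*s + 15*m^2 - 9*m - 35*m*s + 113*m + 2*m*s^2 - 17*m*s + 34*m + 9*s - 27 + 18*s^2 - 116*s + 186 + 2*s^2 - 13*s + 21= 2*m^3 + 32*m^2 + 138*m + s^2*(2*m + 20) + s*(-4*m^2 - 52*m - 120) + 180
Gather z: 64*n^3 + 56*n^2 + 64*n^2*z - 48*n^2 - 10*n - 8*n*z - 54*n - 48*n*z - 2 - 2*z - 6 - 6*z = 64*n^3 + 8*n^2 - 64*n + z*(64*n^2 - 56*n - 8) - 8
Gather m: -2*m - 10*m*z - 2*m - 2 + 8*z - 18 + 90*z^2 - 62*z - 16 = m*(-10*z - 4) + 90*z^2 - 54*z - 36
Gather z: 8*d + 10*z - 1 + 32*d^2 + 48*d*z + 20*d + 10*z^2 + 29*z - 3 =32*d^2 + 28*d + 10*z^2 + z*(48*d + 39) - 4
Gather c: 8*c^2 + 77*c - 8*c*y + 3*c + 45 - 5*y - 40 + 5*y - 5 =8*c^2 + c*(80 - 8*y)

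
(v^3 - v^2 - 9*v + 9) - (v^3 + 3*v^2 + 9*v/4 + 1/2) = -4*v^2 - 45*v/4 + 17/2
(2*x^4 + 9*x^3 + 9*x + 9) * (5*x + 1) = 10*x^5 + 47*x^4 + 9*x^3 + 45*x^2 + 54*x + 9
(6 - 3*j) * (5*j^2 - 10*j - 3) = -15*j^3 + 60*j^2 - 51*j - 18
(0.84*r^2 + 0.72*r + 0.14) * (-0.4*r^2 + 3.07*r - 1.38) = -0.336*r^4 + 2.2908*r^3 + 0.9952*r^2 - 0.5638*r - 0.1932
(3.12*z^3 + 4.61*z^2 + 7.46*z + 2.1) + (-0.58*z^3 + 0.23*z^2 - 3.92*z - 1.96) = 2.54*z^3 + 4.84*z^2 + 3.54*z + 0.14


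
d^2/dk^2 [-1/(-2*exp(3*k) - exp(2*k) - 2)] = 2*(4*(3*exp(k) + 1)^2*exp(2*k) - (9*exp(k) + 2)*(2*exp(3*k) + exp(2*k) + 2))*exp(2*k)/(2*exp(3*k) + exp(2*k) + 2)^3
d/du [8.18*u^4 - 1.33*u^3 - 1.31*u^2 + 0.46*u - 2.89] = 32.72*u^3 - 3.99*u^2 - 2.62*u + 0.46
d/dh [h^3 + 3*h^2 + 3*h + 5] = 3*h^2 + 6*h + 3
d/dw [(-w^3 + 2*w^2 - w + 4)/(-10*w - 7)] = (20*w^3 + w^2 - 28*w + 47)/(100*w^2 + 140*w + 49)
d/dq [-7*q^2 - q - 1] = -14*q - 1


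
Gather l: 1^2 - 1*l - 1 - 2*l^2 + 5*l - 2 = -2*l^2 + 4*l - 2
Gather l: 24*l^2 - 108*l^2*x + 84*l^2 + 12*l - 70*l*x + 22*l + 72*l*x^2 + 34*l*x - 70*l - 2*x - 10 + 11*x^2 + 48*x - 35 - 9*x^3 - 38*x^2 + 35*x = l^2*(108 - 108*x) + l*(72*x^2 - 36*x - 36) - 9*x^3 - 27*x^2 + 81*x - 45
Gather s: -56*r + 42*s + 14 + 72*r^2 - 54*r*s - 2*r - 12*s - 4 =72*r^2 - 58*r + s*(30 - 54*r) + 10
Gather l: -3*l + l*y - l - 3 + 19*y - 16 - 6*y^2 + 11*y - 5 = l*(y - 4) - 6*y^2 + 30*y - 24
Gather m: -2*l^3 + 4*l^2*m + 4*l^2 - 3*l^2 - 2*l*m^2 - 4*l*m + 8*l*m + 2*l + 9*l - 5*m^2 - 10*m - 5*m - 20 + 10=-2*l^3 + l^2 + 11*l + m^2*(-2*l - 5) + m*(4*l^2 + 4*l - 15) - 10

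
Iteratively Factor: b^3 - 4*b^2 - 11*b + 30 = (b - 5)*(b^2 + b - 6) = (b - 5)*(b - 2)*(b + 3)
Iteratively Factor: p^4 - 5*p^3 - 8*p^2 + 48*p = (p)*(p^3 - 5*p^2 - 8*p + 48) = p*(p - 4)*(p^2 - p - 12) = p*(p - 4)^2*(p + 3)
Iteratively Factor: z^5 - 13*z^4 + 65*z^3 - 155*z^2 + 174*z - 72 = (z - 1)*(z^4 - 12*z^3 + 53*z^2 - 102*z + 72) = (z - 2)*(z - 1)*(z^3 - 10*z^2 + 33*z - 36) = (z - 3)*(z - 2)*(z - 1)*(z^2 - 7*z + 12) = (z - 4)*(z - 3)*(z - 2)*(z - 1)*(z - 3)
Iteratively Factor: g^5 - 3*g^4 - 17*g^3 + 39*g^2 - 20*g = (g - 1)*(g^4 - 2*g^3 - 19*g^2 + 20*g) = (g - 1)*(g + 4)*(g^3 - 6*g^2 + 5*g) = (g - 5)*(g - 1)*(g + 4)*(g^2 - g) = (g - 5)*(g - 1)^2*(g + 4)*(g)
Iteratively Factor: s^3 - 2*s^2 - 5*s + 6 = (s - 1)*(s^2 - s - 6) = (s - 1)*(s + 2)*(s - 3)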